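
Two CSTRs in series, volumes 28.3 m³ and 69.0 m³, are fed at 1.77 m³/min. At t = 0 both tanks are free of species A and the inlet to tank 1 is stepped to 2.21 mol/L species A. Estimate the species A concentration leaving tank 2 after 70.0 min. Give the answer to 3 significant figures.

1.61 mol/L

Each tank obeys Vᵢ dCᵢ/dt = Q(Cᵢ₋₁ − Cᵢ), so τᵢ = Vᵢ/Q.
τ₁ = 28.3/1.77 = 15.989 min; τ₂ = 69.0/1.77 = 38.983 min.
Solving the cascade with C₁(0)=C₂(0)=0 gives C₂(t) = C_in[1 − (τ₁ e^(−t/τ₁) − τ₂ e^(−t/τ₂))/(τ₁ − τ₂)].
At t = 70.0: e^(−t/τ₁) = 0.012549, e^(−t/τ₂) = 0.16602.
C₂ = 2.21·[1 − (15.989·0.012549 − 38.983·0.16602)/(-22.994)] = 2.21·0.72727 = 1.6073 mol/L.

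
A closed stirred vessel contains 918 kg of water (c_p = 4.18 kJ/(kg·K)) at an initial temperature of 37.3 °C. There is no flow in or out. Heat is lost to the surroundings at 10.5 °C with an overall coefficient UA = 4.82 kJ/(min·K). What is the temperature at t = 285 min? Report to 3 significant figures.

29.2 °C

Heat balance on the well-mixed liquid: M c_p dT/dt = −UA(T − T_amb).
dT/dt = (T_ss − T)/τ with T_ss = T_amb = 10.500 °C, τ = M c_p/UA = 918·4.18/4.82 = 796.11 min.
Integrating: T(t) = T_ss + (T₀ − T_ss) e^(−t/τ).
T(285) = 10.500 + (26.800)·0.69908 = 29.235 °C.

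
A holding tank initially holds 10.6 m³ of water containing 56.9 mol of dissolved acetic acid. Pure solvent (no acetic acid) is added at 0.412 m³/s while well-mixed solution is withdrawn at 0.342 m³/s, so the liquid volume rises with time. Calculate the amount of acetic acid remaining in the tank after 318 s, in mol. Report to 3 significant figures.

Total volume: dV/dt = Q_in − Q_out = 0.070000 m³/s, so V(t) = 10.6 + 0.070000 t and V(318) = 32.860 m³.
No acetic acid enters, so dm/dt = −Q_out · (m/V).
Separate: dm/m = −Q_out dt/V(t) ⇒ ln(m/m₀) = −(Q_out/(Q_in−Q_out)) ln(V/V₀).
m = m₀ (V₀/V)^(Q_out/(Q_in−Q_out)) = 56.9 × (10.6/32.860)^(4.8857) = 0.22618 mol.

0.226 mol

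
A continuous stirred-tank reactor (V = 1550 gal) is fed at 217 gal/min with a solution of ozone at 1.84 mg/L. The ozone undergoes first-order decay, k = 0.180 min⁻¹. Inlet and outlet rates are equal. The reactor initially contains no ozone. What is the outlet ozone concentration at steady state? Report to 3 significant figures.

Accumulation = in − out − consumed: V dC/dt = Q C_in − Q C − k V C.
Steady state (dC/dt = 0): C_ss = Q C_in/(Q + kV) = C_in/(1 + kV/Q).
C_ss = 217·1.84/(217 + 0.180·1550) = 399.28/496.00 = 0.80500 mg/L.

0.805 mg/L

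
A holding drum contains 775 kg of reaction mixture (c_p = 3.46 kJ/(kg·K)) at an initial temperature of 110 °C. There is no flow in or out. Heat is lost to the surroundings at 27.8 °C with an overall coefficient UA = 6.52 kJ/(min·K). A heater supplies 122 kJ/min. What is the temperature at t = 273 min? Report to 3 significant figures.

79.2 °C

M c_p dT/dt = −UA(T − T_amb) + Q̇.
dT/dt = (T_ss − T)/τ with T_ss = T_amb + Q̇/UA = 27.8 + 122/6.52 = 46.512 °C, τ = M c_p/UA = 775·3.46/6.52 = 411.27 min.
This is linear first-order; T(t) = T_ss + (T₀ − T_ss) e^(−t/τ).
T(273) = 46.512 + (63.488)·0.51489 = 79.201 °C.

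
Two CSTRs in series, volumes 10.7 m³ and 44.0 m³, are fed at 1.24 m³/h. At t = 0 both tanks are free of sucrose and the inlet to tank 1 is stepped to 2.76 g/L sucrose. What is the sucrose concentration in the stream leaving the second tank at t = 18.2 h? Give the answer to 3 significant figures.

Time constants: τᵢ = Vᵢ/Q for each well-mixed tank.
τ₁ = 10.7/1.24 = 8.6290 h; τ₂ = 44.0/1.24 = 35.484 h.
Tank 1: C₁ = C_in(1 − e^(−t/τ₁)). Tank 2 (τ₁ ≠ τ₂): C₂ = C_in[1 − (τ₁ e^(−t/τ₁) − τ₂ e^(−t/τ₂))/(τ₁ − τ₂)].
At t = 18.2: e^(−t/τ₁) = 0.12134, e^(−t/τ₂) = 0.59875.
C₂ = 2.76·[1 − (8.6290·0.12134 − 35.484·0.59875)/(-26.855)] = 2.76·0.24785 = 0.68406 g/L.

0.684 g/L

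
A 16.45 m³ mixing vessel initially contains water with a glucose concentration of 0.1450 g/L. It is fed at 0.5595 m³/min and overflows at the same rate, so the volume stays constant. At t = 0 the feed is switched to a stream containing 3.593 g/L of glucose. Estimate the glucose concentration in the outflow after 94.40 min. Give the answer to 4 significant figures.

Mass balance on the solute (V constant): V dC/dt = Q(C_in − C).
So dC/dt = (C_in − C)/τ with τ = V/Q = 16.45/0.5595 = 29.4013 min.
This is linear first-order; C(t) = C_in + (C₀ − C_in) e^(−t/τ).
C(94.40) = 3.593 + (0.1450 − 3.593)·e^(−94.40/29.4013) = 3.593 + (-3.44800)·0.0403264 = 3.45395 g/L.

3.454 g/L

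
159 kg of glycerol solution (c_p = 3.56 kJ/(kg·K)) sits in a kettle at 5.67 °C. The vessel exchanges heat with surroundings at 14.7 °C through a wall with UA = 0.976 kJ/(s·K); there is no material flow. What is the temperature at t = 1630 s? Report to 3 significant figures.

M c_p dT/dt = −UA(T − T_amb).
dT/dt = (T_ss − T)/τ with T_ss = T_amb = 14.700 °C, τ = M c_p/UA = 159·3.56/0.976 = 579.96 s.
T approaches T_ss exponentially: T(t) = T_ss + (T₀ − T_ss) e^(−t/τ).
T(1630) = 14.700 + (-9.0300)·0.060172 = 14.157 °C.

14.2 °C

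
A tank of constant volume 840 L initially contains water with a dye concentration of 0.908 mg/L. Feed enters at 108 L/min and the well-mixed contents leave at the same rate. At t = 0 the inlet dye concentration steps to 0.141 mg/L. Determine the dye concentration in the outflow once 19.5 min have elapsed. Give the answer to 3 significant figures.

0.204 mg/L

Transient balance on the dissolved component: V dC/dt = Q(C_in − C).
Rewrite as dC/dt + C/τ = C_in/τ, τ = V/Q = 7.7778 min.
Solution: C(t) = C_in + (C₀ − C_in) e^(−t/τ).
C(19.5) = 0.141 + (0.908 − 0.141)·e^(−19.5/7.7778) = 0.141 + (0.76700)·0.081501 = 0.20351 mg/L.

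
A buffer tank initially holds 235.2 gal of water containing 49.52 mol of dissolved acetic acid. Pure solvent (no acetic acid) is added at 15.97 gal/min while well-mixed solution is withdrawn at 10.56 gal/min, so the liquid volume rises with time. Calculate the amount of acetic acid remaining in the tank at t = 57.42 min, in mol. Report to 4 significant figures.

Total volume: dV/dt = Q_in − Q_out = 5.41000 gal/min, so V(t) = 235.2 + 5.41000 t and V(57.42) = 545.842 gal.
Solute balance: dm/dt = 0 − Q_out C = −Q_out m/V(t).
Separate: dm/m = −Q_out dt/V(t) ⇒ ln(m/m₀) = −(Q_out/(Q_in−Q_out)) ln(V/V₀).
m = m₀ (V₀/V)^(Q_out/(Q_in−Q_out)) = 49.52 × (235.2/545.842)^(1.95194) = 9.57399 mol.

9.574 mol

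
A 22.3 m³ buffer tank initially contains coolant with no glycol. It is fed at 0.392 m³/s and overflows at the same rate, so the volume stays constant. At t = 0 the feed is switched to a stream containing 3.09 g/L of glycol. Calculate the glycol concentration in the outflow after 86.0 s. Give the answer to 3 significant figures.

Species balance on the tank: V dC/dt = Q(C_in − C).
Time constant τ = V/Q = 22.3/0.392 = 56.888 s.
C approaches C_in exponentially: C(t) = C_in + (C₀ − C_in) e^(−t/τ).
C(86.0) = 3.09 + (0 − 3.09)·e^(−86.0/56.888) = 3.09 + (-3.0900)·0.22052 = 2.4086 g/L.

2.41 g/L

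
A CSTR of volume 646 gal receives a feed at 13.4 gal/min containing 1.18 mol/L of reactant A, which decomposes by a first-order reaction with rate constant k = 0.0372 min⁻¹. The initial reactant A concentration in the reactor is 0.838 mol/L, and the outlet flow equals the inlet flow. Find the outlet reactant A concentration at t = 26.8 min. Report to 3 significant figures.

V dC/dt = Q(C_in − C) − k V C.
dC/dt = (Q/V) C_in − (Q/V + k) C; effective rate a = Q/V + k = 0.020743 + 0.0372 = 0.057943 min⁻¹.
C_ss = Q C_in/(Q + kV) = 0.42243 mol/L; C(t) = C_ss + (C₀ − C_ss) e^(−a t).
C(26.8) = 0.42243 + (0.41557)·e^(−0.057943·26.8) = 0.42243 + (0.41557)·0.21164 = 0.51038 mol/L.

0.510 mol/L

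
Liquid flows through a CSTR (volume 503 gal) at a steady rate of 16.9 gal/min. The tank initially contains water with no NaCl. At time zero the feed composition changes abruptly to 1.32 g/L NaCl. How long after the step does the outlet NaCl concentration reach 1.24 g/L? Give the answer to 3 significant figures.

Accumulation = in − out for the solute gives V dC/dt = Q(C_in − C), so τ = V/Q = 29.763 min.
C(t) = C_in + (C₀ − C_in) e^(−t/τ). Set C = 1.24 and solve for t:
e^(−t/τ) = (C − C_in)/(C₀ − C_in) = (1.24 − 1.32)/(0 − 1.32) = 0.060606
t = −τ ln(…) = 29.763 × 2.8034 = 83.437 min.

83.4 min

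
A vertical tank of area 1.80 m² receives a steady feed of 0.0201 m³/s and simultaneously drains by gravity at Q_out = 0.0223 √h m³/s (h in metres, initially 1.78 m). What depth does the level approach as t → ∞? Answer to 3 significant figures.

Mass balance (ρ constant): A dh/dt = Q_in − 0.0223 √h. At steady state dh/dt = 0:
Q_in = 0.0223 √h_ss ⇒ √h_ss = 0.0201/0.0223 = 0.90135.
h_ss = 0.90135² = 0.81242 m. (Since h₀ = 1.78 m > h_ss, the level will fall toward this value.)

0.812 m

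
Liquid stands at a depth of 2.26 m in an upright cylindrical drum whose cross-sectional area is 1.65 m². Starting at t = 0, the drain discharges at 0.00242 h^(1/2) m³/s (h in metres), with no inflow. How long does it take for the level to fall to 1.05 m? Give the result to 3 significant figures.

653 s

With no inflow, A dh/dt = −0.00242 √h.
∫ h^(−1/2) dh = −(0.00242/A) ∫ dt, giving 2√h = 2√h₀ − (0.00242/A) t.
t = 2A(√h₀ − √h)/0.00242 = 2·1.65·(√2.26 − √1.05)/0.00242
  = 3.3000 × (1.5033 − 1.0247) / 0.00242 = 652.68 s.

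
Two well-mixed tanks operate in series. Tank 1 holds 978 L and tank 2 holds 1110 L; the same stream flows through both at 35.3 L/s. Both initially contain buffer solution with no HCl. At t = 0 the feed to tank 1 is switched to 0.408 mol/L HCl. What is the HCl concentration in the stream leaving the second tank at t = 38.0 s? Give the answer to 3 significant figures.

0.150 mol/L

Time constants: τᵢ = Vᵢ/Q for each well-mixed tank.
τ₁ = 978/35.3 = 27.705 s; τ₂ = 1110/35.3 = 31.445 s.
Tank 1: C₁ = C_in(1 − e^(−t/τ₁)). Tank 2 (τ₁ ≠ τ₂): C₂ = C_in[1 − (τ₁ e^(−t/τ₁) − τ₂ e^(−t/τ₂))/(τ₁ − τ₂)].
At t = 38.0: e^(−t/τ₁) = 0.25371, e^(−t/τ₂) = 0.29865.
C₂ = 0.408·[1 − (27.705·0.25371 − 31.445·0.29865)/(-3.7394)] = 0.408·0.36833 = 0.15028 mol/L.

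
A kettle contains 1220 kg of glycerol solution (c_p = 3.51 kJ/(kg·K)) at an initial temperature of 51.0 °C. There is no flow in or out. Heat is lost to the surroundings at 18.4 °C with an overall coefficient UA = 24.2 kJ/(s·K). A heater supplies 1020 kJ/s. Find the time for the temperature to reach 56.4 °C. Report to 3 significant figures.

M c_p dT/dt = −UA(T − T_amb) + Q̇.
τ = M c_p/UA = 176.95 s; T_ss = T_amb + Q̇/UA = 18.4 + 1020/24.2 = 60.549 °C.
T(t) = T_ss + (T₀ − T_ss)e^(−t/τ); set T = 56.4:
t = −τ ln[(T − T_ss)/(T₀ − T_ss)] = −176.95 · ln(0.43448) = 147.51 s.

148 s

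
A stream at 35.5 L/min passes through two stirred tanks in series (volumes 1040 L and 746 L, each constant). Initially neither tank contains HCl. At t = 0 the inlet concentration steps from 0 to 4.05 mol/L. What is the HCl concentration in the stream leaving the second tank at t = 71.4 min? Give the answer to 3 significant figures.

Each tank obeys Vᵢ dCᵢ/dt = Q(Cᵢ₋₁ − Cᵢ), so τᵢ = Vᵢ/Q.
τ₁ = 1040/35.5 = 29.296 min; τ₂ = 746/35.5 = 21.014 min.
Tank 1: C₁ = C_in(1 − e^(−t/τ₁)). Tank 2 (τ₁ ≠ τ₂): C₂ = C_in[1 − (τ₁ e^(−t/τ₁) − τ₂ e^(−t/τ₂))/(τ₁ − τ₂)].
At t = 71.4: e^(−t/τ₁) = 0.087404, e^(−t/τ₂) = 0.033449.
C₂ = 4.05·[1 − (29.296·0.087404 − 21.014·0.033449)/(8.2817)] = 4.05·0.77569 = 3.1415 mol/L.

3.14 mol/L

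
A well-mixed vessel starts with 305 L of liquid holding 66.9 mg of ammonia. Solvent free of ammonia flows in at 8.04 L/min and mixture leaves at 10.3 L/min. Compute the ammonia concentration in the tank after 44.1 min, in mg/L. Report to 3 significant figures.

0.0537 mg/L

Total volume: dV/dt = Q_in − Q_out = -2.2600 L/min, so V(t) = 305 − 2.2600 t and V(44.1) = 205.33 L.
Species balance (pure solvent in): dm/dt = −Q_out · m/V(t).
dm/m = −Q_out dt/(V₀ − 2.2600 t); integrating gives ln(m/m₀) = −(Q_out/(Q_in−Q_out)) ln(V/V₀).
m = m₀ (V₀/V)^(Q_out/(Q_in−Q_out)) = 66.9 × (305/205.33)^(-4.5575) = 11.022 mg.
C = m/V = 11.022/205.33 = 0.053679 mg/L.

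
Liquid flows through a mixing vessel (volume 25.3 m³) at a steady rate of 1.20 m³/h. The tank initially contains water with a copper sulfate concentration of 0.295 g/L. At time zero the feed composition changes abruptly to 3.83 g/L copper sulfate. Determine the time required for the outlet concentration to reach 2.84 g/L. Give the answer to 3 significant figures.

Accumulation = in − out for the solute gives V dC/dt = Q(C_in − C), so τ = V/Q = 21.083 h.
C(t) = C_in + (C₀ − C_in) e^(−t/τ). Set C = 2.84 and solve for t:
e^(−t/τ) = (C − C_in)/(C₀ − C_in) = (2.84 − 3.83)/(0.295 − 3.83) = 0.28006
t = −τ ln(…) = 21.083 × 1.2728 = 26.834 h.

26.8 h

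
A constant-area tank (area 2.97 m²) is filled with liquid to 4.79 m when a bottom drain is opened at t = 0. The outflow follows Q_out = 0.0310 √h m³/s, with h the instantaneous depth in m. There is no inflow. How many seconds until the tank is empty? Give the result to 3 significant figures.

419 s

Unsteady balance on liquid volume: A dh/dt = −0.0310 √h.
Separate and integrate: 2(√h − √h₀) = −(0.0310/A) t.
Tank is empty when √h = 0: t_empty = 2A√h₀/0.0310.
t_empty = 2·2.97·√4.79/0.0310 = 5.9400·2.1886/0.0310 = 419.37 s.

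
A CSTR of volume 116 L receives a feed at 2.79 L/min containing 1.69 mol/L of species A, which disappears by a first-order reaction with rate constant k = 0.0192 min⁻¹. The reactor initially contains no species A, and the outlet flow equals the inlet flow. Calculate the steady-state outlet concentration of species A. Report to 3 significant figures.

Species balance: V dC/dt = Q C_in − Q C − k V C.
Steady state (dC/dt = 0): C_ss = Q C_in/(Q + kV) = C_in/(1 + kV/Q).
C_ss = 2.79·1.69/(2.79 + 0.0192·116) = 4.7151/5.0172 = 0.93979 mol/L.

0.940 mol/L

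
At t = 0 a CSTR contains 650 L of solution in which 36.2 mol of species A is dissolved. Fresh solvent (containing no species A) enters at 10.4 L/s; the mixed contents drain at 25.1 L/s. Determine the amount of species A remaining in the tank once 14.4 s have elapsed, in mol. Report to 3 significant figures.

Total volume: dV/dt = Q_in − Q_out = -14.700 L/s, so V(t) = 650 − 14.700 t and V(14.4) = 438.32 L.
No species A enters, so dm/dt = −Q_out · (m/V).
dm/m = −Q_out dt/(V₀ − 14.700 t); integrating gives ln(m/m₀) = −(Q_out/(Q_in−Q_out)) ln(V/V₀).
m = m₀ (V₀/V)^(Q_out/(Q_in−Q_out)) = 36.2 × (650/438.32)^(-1.7075) = 18.472 mol.

18.5 mol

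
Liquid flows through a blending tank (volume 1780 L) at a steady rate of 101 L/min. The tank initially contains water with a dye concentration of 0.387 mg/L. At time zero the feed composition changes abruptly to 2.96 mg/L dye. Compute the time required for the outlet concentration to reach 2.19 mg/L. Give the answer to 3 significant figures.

Transient balance on the dissolved component: V dC/dt = Q(C_in − C), so τ = V/Q = 17.624 min.
C(t) = C_in + (C₀ − C_in) e^(−t/τ). Set C = 2.19 and solve for t:
e^(−t/τ) = (C − C_in)/(C₀ − C_in) = (2.19 − 2.96)/(0.387 − 2.96) = 0.29926
t = −τ ln(…) = 17.624 × 1.2064 = 21.262 min.

21.3 min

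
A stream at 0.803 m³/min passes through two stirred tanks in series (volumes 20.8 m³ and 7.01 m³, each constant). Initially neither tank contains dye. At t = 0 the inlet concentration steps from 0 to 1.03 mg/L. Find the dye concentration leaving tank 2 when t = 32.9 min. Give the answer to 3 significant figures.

0.606 mg/L

Species balance on tank i: dCᵢ/dt = (Cᵢ₋₁ − Cᵢ)/τᵢ with τᵢ = Vᵢ/Q.
τ₁ = 20.8/0.803 = 25.903 min; τ₂ = 7.01/0.803 = 8.7298 min.
Tank 1: C₁ = C_in(1 − e^(−t/τ₁)). Tank 2 (τ₁ ≠ τ₂): C₂ = C_in[1 − (τ₁ e^(−t/τ₁) − τ₂ e^(−t/τ₂))/(τ₁ − τ₂)].
At t = 32.9: e^(−t/τ₁) = 0.28080, e^(−t/τ₂) = 0.023082.
C₂ = 1.03·[1 − (25.903·0.28080 − 8.7298·0.023082)/(17.173)] = 1.03·0.58820 = 0.60584 mg/L.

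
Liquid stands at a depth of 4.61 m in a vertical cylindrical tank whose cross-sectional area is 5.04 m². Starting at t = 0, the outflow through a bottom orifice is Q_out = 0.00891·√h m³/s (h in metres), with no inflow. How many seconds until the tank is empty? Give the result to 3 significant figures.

2430 s

Accumulation of liquid (constant cross-section A): A dh/dt = −0.00891 √h.
∫ h^(−1/2) dh = −(0.00891/A) ∫ dt, giving 2√h = 2√h₀ − (0.00891/A) t.
Set h = 0: 2√h₀ = (0.00891/A) t_empty ⇒ t_empty = 2A√h₀/0.00891.
t_empty = 2·5.04·√4.61/0.00891 = 10.080·2.1471/0.00891 = 2429.0 s.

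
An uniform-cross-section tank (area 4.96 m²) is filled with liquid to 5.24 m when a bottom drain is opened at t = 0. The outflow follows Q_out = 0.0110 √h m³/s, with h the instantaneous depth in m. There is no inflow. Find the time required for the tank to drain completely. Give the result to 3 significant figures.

Accumulation of liquid (constant cross-section A): A dh/dt = −0.0110 √h.
Separate and integrate: 2(√h − √h₀) = −(0.0110/A) t.
Set h = 0: 2√h₀ = (0.0110/A) t_empty ⇒ t_empty = 2A√h₀/0.0110.
t_empty = 2·4.96·√5.24/0.0110 = 9.9200·2.2891/0.0110 = 2064.4 s.

2060 s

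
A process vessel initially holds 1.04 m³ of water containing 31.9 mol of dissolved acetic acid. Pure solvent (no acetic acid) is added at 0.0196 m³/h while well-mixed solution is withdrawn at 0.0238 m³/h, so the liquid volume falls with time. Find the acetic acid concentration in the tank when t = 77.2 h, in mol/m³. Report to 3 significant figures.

5.36 mol/m³

Let m(t) be the amount of acetic acid. Volume: V(t) = V₀ + (Q_in − Q_out) t = 1.04 − 0.0042000 t; V(77.2) = 0.71576 m³.
Species balance (pure solvent in): dm/dt = −Q_out · m/V(t).
Separate: dm/m = −Q_out dt/V(t) ⇒ ln(m/m₀) = −(Q_out/(Q_in−Q_out)) ln(V/V₀).
m = m₀ (V₀/V)^(Q_out/(Q_in−Q_out)) = 31.9 × (1.04/0.71576)^(-5.6667) = 3.8396 mol.
C = m/V = 3.8396/0.71576 = 5.3643 mol/m³.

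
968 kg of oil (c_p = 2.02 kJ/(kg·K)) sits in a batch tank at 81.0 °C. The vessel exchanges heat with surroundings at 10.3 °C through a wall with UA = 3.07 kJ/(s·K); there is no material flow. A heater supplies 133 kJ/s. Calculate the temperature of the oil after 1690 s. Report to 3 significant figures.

55.6 °C

Energy balance: M c_p dT/dt = −UA(T − T_amb) + Q̇.
dT/dt = (T_ss − T)/τ with T_ss = T_amb + Q̇/UA = 10.3 + 133/3.07 = 53.622 °C, τ = M c_p/UA = 968·2.02/3.07 = 636.93 s.
This is linear first-order; T(t) = T_ss + (T₀ − T_ss) e^(−t/τ).
T(1690) = 53.622 + (27.378)·0.070413 = 55.550 °C.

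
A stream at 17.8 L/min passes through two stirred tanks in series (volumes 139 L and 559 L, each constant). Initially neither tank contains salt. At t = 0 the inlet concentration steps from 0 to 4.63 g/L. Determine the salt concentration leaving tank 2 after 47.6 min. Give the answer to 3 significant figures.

3.28 g/L

Time constants: τᵢ = Vᵢ/Q for each well-mixed tank.
τ₁ = 139/17.8 = 7.8090 min; τ₂ = 559/17.8 = 31.404 min.
Solving the cascade with C₁(0)=C₂(0)=0 gives C₂(t) = C_in[1 − (τ₁ e^(−t/τ₁) − τ₂ e^(−t/τ₂))/(τ₁ − τ₂)].
At t = 47.6: e^(−t/τ₁) = 0.0022529, e^(−t/τ₂) = 0.21965.
C₂ = 4.63·[1 − (7.8090·0.0022529 − 31.404·0.21965)/(-23.596)] = 4.63·0.70840 = 3.2799 g/L.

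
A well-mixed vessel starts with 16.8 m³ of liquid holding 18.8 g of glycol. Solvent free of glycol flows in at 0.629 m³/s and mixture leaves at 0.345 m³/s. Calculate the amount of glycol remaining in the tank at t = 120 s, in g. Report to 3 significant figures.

4.89 g

Total volume: dV/dt = Q_in − Q_out = 0.28400 m³/s, so V(t) = 16.8 + 0.28400 t and V(120) = 50.880 m³.
Species balance (pure solvent in): dm/dt = −Q_out · m/V(t).
dm/m = −Q_out dt/(V₀ + 0.28400 t); integrating gives ln(m/m₀) = −(Q_out/(Q_in−Q_out)) ln(V/V₀).
m = m₀ (V₀/V)^(Q_out/(Q_in−Q_out)) = 18.8 × (16.8/50.880)^(1.2148) = 4.8928 g.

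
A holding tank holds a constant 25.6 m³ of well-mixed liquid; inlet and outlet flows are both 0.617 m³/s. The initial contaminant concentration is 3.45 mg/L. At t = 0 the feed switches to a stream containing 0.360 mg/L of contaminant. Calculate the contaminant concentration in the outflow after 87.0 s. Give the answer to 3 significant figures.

0.740 mg/L

Species balance on the tank: V dC/dt = Q(C_in − C).
Time constant τ = V/Q = 25.6/0.617 = 41.491 s.
C approaches C_in exponentially: C(t) = C_in + (C₀ − C_in) e^(−t/τ).
C(87.0) = 0.360 + (3.45 − 0.360)·e^(−87.0/41.491) = 0.360 + (3.0900)·0.12284 = 0.73959 mg/L.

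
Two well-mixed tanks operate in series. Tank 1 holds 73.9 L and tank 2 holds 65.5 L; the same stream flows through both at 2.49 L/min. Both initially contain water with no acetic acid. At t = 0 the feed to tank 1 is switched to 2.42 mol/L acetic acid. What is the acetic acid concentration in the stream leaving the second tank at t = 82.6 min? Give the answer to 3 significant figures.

Each tank obeys Vᵢ dCᵢ/dt = Q(Cᵢ₋₁ − Cᵢ), so τᵢ = Vᵢ/Q.
τ₁ = 73.9/2.49 = 29.679 min; τ₂ = 65.5/2.49 = 26.305 min.
Tank 1: C₁ = C_in(1 − e^(−t/τ₁)). Tank 2 (τ₁ ≠ τ₂): C₂ = C_in[1 − (τ₁ e^(−t/τ₁) − τ₂ e^(−t/τ₂))/(τ₁ − τ₂)].
At t = 82.6: e^(−t/τ₁) = 0.061844, e^(−t/τ₂) = 0.043280.
C₂ = 2.42·[1 − (29.679·0.061844 − 26.305·0.043280)/(3.3735)] = 2.42·0.79340 = 1.9200 mol/L.

1.92 mol/L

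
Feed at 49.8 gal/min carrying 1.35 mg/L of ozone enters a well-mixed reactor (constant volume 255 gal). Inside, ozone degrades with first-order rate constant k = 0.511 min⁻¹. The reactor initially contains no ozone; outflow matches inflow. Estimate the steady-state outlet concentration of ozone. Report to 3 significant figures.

Species balance: V dC/dt = Q C_in − Q C − k V C.
Steady state (dC/dt = 0): C_ss = Q C_in/(Q + kV) = C_in/(1 + kV/Q).
C_ss = 49.8·1.35/(49.8 + 0.511·255) = 67.230/180.11 = 0.37328 mg/L.

0.373 mg/L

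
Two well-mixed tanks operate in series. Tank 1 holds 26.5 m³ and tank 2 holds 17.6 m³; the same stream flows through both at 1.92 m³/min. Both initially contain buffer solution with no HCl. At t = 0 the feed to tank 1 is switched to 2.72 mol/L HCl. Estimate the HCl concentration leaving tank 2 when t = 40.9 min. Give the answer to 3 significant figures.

Each tank obeys Vᵢ dCᵢ/dt = Q(Cᵢ₋₁ − Cᵢ), so τᵢ = Vᵢ/Q.
τ₁ = 26.5/1.92 = 13.802 min; τ₂ = 17.6/1.92 = 9.1667 min.
Tank 1: C₁ = C_in(1 − e^(−t/τ₁)). Tank 2 (τ₁ ≠ τ₂): C₂ = C_in[1 − (τ₁ e^(−t/τ₁) − τ₂ e^(−t/τ₂))/(τ₁ − τ₂)].
At t = 40.9: e^(−t/τ₁) = 0.051647, e^(−t/τ₂) = 0.011541.
C₂ = 2.72·[1 − (13.802·0.051647 − 9.1667·0.011541)/(4.6354)] = 2.72·0.86904 = 2.3638 mol/L.

2.36 mol/L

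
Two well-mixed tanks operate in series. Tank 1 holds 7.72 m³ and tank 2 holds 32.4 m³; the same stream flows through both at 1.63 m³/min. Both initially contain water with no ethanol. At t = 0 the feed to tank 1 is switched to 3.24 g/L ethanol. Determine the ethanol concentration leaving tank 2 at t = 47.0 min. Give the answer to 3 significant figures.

Time constants: τᵢ = Vᵢ/Q for each well-mixed tank.
τ₁ = 7.72/1.63 = 4.7362 min; τ₂ = 32.4/1.63 = 19.877 min.
Solving the cascade with C₁(0)=C₂(0)=0 gives C₂(t) = C_in[1 − (τ₁ e^(−t/τ₁) − τ₂ e^(−t/τ₂))/(τ₁ − τ₂)].
At t = 47.0: e^(−t/τ₁) = 4.9006e-05, e^(−t/τ₂) = 0.093996.
C₂ = 3.24·[1 − (4.7362·4.9006e-05 − 19.877·0.093996)/(-15.141)] = 3.24·0.87662 = 2.8402 g/L.

2.84 g/L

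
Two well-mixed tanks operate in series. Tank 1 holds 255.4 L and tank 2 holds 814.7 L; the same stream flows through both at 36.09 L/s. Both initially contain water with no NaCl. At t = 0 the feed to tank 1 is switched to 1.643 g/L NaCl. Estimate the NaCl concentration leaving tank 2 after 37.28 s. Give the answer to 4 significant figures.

Time constants: τᵢ = Vᵢ/Q for each well-mixed tank.
τ₁ = 255.4/36.09 = 7.07675 s; τ₂ = 814.7/36.09 = 22.5741 s.
Solving the cascade with C₁(0)=C₂(0)=0 gives C₂(t) = C_in[1 − (τ₁ e^(−t/τ₁) − τ₂ e^(−t/τ₂))/(τ₁ − τ₂)].
At t = 37.28: e^(−t/τ₁) = 0.00515415, e^(−t/τ₂) = 0.191772.
C₂ = 1.643·[1 − (7.07675·0.00515415 − 22.5741·0.191772)/(-15.4974)] = 1.643·0.723011 = 1.18791 g/L.

1.188 g/L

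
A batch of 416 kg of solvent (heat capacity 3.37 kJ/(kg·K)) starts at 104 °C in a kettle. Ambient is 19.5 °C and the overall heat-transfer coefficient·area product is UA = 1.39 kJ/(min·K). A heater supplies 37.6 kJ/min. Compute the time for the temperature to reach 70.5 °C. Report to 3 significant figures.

Lumped-capacitance energy balance: M c_p dT/dt = UA(T_amb − T) + Q̇.
τ = M c_p/UA = 1008.6 min; T_ss = T_amb + Q̇/UA = 19.5 + 37.6/1.39 = 46.550 °C.
T(t) = T_ss + (T₀ − T_ss)e^(−t/τ); set T = 70.5:
t = −τ ln[(T − T_ss)/(T₀ − T_ss)] = −1008.6 · ln(0.41688) = 882.46 min.

882 min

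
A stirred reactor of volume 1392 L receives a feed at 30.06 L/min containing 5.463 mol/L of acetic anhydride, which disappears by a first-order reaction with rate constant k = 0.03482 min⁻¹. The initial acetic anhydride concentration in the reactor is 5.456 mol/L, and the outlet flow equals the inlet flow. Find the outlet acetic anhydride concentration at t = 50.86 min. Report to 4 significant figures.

2.282 mol/L

V dC/dt = Q(C_in − C) − k V C.
dC/dt = (Q/V) C_in − (Q/V + k) C; effective rate a = Q/V + k = 0.0215948 + 0.03482 = 0.0564148 min⁻¹.
C_ss = Q C_in/(Q + kV) = 2.09116 mol/L; C(t) = C_ss + (C₀ − C_ss) e^(−a t).
C(50.86) = 2.09116 + (3.36484)·e^(−0.0564148·50.86) = 2.09116 + (3.36484)·0.0567410 = 2.28209 mol/L.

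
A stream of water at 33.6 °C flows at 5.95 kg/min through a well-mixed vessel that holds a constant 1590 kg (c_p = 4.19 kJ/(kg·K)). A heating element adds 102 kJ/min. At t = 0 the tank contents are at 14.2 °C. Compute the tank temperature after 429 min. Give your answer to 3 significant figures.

33.0 °C

Unsteady energy balance on the tank contents: M c_p dT/dt = ṁ c_p (T_in − T) + 102.
Rearrange: dT/dt = (T_ss − T)/τ with τ = M/ṁ = 267.23 min and T_ss = T_in + Q̇/(ṁ c_p) = 37.691 °C.
T approaches T_ss exponentially: T(t) = T_ss + (T₀ − T_ss) e^(−t/τ).
T(429) = 37.691 + (-23.491)·e^(−429/267.23) = 37.691 + (-23.491)·0.20081 = 32.974 °C.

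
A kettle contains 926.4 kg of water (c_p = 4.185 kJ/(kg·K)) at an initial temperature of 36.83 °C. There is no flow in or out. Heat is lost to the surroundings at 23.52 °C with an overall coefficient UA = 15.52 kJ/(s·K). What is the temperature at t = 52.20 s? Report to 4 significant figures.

M c_p dT/dt = −UA(T − T_amb).
dT/dt = (T_ss − T)/τ with T_ss = T_amb = 23.5200 °C, τ = M c_p/UA = 926.4·4.185/15.52 = 249.806 s.
This is linear first-order; T(t) = T_ss + (T₀ − T_ss) e^(−t/τ).
T(52.20) = 23.5200 + (13.3100)·0.811426 = 34.3201 °C.

34.32 °C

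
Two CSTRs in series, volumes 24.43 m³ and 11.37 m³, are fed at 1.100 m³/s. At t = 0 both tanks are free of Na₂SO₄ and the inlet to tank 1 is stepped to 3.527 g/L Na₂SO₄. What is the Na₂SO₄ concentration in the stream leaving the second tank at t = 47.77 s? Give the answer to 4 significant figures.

2.789 g/L

Time constants: τᵢ = Vᵢ/Q for each well-mixed tank.
τ₁ = 24.43/1.100 = 22.2091 s; τ₂ = 11.37/1.100 = 10.3364 s.
Solving the cascade with C₁(0)=C₂(0)=0 gives C₂(t) = C_in[1 − (τ₁ e^(−t/τ₁) − τ₂ e^(−t/τ₂))/(τ₁ − τ₂)].
At t = 47.77: e^(−t/τ₁) = 0.116377, e^(−t/τ₂) = 0.00983756.
C₂ = 3.527·[1 − (22.2091·0.116377 − 10.3364·0.00983756)/(11.8727)] = 3.527·0.790870 = 2.78940 g/L.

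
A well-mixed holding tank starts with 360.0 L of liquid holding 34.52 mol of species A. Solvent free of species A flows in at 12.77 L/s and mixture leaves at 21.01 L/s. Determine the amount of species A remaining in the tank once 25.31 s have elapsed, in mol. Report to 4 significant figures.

3.795 mol

Total volume: dV/dt = Q_in − Q_out = -8.24000 L/s, so V(t) = 360.0 − 8.24000 t and V(25.31) = 151.446 L.
Species balance (pure solvent in): dm/dt = −Q_out · m/V(t).
dm/m = −Q_out dt/(V₀ − 8.24000 t); integrating gives ln(m/m₀) = −(Q_out/(Q_in−Q_out)) ln(V/V₀).
m = m₀ (V₀/V)^(Q_out/(Q_in−Q_out)) = 34.52 × (360.0/151.446)^(-2.54976) = 3.79529 mol.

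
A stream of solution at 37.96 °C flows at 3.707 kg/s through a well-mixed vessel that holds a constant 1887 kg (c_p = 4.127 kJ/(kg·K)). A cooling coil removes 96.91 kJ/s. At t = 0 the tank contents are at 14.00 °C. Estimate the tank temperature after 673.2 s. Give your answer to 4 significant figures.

26.93 °C

M c_p dT/dt = ṁ c_p (T_in − T) − Q̇.
τ = M/ṁ = 509.037 s; T_ss = T_in − Q̇/(ṁ c_p) = 37.96 − 96.91/(3.707·4.127) = 31.6255 °C.
Integrating: T(t) = T_ss + (T₀ − T_ss) e^(−t/τ).
T(673.2) = 31.6255 + (-17.6255)·e^(−673.2/509.037) = 31.6255 + (-17.6255)·0.266469 = 26.9289 °C.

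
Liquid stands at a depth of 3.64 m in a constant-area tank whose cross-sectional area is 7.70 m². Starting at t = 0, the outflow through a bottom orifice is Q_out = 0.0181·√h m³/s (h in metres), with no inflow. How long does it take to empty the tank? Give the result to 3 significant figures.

1620 s

With no inflow, A dh/dt = −0.0181 √h.
This is separable: 2 d(√h)/dt = −0.0181/A, so √h = √h₀ − (0.0181/(2A)) t.
Set h = 0: 2√h₀ = (0.0181/A) t_empty ⇒ t_empty = 2A√h₀/0.0181.
t_empty = 2·7.70·√3.64/0.0181 = 15.400·1.9079/0.0181 = 1623.3 s.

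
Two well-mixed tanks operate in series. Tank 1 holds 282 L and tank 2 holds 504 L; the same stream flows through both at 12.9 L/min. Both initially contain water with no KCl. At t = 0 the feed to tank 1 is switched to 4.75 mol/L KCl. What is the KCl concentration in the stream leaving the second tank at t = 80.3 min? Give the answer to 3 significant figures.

3.52 mol/L

Time constants: τᵢ = Vᵢ/Q for each well-mixed tank.
τ₁ = 282/12.9 = 21.860 min; τ₂ = 504/12.9 = 39.070 min.
Tank 1: C₁ = C_in(1 − e^(−t/τ₁)). Tank 2 (τ₁ ≠ τ₂): C₂ = C_in[1 − (τ₁ e^(−t/τ₁) − τ₂ e^(−t/τ₂))/(τ₁ − τ₂)].
At t = 80.3: e^(−t/τ₁) = 0.025393, e^(−t/τ₂) = 0.12805.
C₂ = 4.75·[1 − (21.860·0.025393 − 39.070·0.12805)/(-17.209)] = 4.75·0.74154 = 3.5223 mol/L.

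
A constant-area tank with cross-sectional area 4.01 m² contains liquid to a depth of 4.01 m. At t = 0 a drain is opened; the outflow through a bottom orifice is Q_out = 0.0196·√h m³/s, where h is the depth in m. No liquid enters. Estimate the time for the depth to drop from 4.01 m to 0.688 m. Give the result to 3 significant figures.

480 s

With no inflow, A dh/dt = −0.0196 √h.
Separate and integrate: 2(√h − √h₀) = −(0.0196/A) t.
t = 2A(√h₀ − √h)/0.0196 = 2·4.01·(√4.01 − √0.688)/0.0196
  = 8.0200 × (2.0025 − 0.82946) / 0.0196 = 479.99 s.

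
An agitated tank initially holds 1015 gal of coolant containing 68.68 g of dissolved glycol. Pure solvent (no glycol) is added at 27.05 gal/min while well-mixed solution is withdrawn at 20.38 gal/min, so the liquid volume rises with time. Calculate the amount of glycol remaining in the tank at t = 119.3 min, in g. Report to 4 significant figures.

11.71 g

Let m(t) be the amount of glycol. Volume: V(t) = V₀ + (Q_in − Q_out) t = 1015 + 6.67000 t; V(119.3) = 1810.73 gal.
No glycol enters, so dm/dt = −Q_out · (m/V).
dm/m = −Q_out dt/(V₀ + 6.67000 t); integrating gives ln(m/m₀) = −(Q_out/(Q_in−Q_out)) ln(V/V₀).
m = m₀ (V₀/V)^(Q_out/(Q_in−Q_out)) = 68.68 × (1015/1810.73)^(3.05547) = 11.7144 g.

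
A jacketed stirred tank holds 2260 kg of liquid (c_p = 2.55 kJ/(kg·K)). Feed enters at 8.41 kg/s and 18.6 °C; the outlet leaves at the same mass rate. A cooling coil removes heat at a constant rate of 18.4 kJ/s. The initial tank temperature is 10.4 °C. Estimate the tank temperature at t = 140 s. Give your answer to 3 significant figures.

Heat balance on the well-mixed liquid: M c_p dT/dt = ṁ c_p (T_in − T) − 18.4.
τ = M/ṁ = 268.73 s; T_ss = T_in − Q̇/(ṁ c_p) = 18.6 − 18.4/(8.41·2.55) = 17.742 °C.
Integrating: T(t) = T_ss + (T₀ − T_ss) e^(−t/τ).
T(140) = 17.742 + (-7.3420)·e^(−140/268.73) = 17.742 + (-7.3420)·0.59394 = 13.381 °C.

13.4 °C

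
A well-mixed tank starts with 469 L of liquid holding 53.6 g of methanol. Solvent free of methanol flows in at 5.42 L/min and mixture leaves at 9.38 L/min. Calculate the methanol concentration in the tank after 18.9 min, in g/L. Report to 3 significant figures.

Let m(t) be the amount of methanol. Volume: V(t) = V₀ + (Q_in − Q_out) t = 469 − 3.9600 t; V(18.9) = 394.16 L.
Solute balance: dm/dt = 0 − Q_out C = −Q_out m/V(t).
Separate: dm/m = −Q_out dt/V(t) ⇒ ln(m/m₀) = −(Q_out/(Q_in−Q_out)) ln(V/V₀).
m = m₀ (V₀/V)^(Q_out/(Q_in−Q_out)) = 53.6 × (469/394.16)^(-2.3687) = 35.507 g.
C = m/V = 35.507/394.16 = 0.090084 g/L.

0.0901 g/L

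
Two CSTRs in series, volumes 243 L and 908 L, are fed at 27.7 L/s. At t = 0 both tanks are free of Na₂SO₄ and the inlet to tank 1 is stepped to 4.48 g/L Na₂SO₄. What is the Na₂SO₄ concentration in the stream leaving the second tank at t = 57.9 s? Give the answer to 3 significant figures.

Species balance on tank i: dCᵢ/dt = (Cᵢ₋₁ − Cᵢ)/τᵢ with τᵢ = Vᵢ/Q.
τ₁ = 243/27.7 = 8.7726 s; τ₂ = 908/27.7 = 32.780 s.
Solving the cascade with C₁(0)=C₂(0)=0 gives C₂(t) = C_in[1 − (τ₁ e^(−t/τ₁) − τ₂ e^(−t/τ₂))/(τ₁ − τ₂)].
At t = 57.9: e^(−t/τ₁) = 0.0013602, e^(−t/τ₂) = 0.17096.
C₂ = 4.48·[1 − (8.7726·0.0013602 − 32.780·0.17096)/(-24.007)] = 4.48·0.76707 = 3.4365 g/L.

3.44 g/L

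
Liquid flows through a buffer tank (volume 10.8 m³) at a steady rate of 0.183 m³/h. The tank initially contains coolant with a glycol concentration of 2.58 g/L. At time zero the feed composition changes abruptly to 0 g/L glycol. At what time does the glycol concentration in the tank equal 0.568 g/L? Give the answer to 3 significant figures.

Unsteady species balance (constant V, well mixed): V dC/dt = Q(C_in − C), so τ = V/Q = 59.016 h.
C(t) = C_in + (C₀ − C_in) e^(−t/τ). Set C = 0.568 and solve for t:
e^(−t/τ) = (C − C_in)/(C₀ − C_in) = (0.568 − 0)/(2.58 − 0) = 0.22016
t = −τ ln(…) = 59.016 × 1.5134 = 89.317 h.

89.3 h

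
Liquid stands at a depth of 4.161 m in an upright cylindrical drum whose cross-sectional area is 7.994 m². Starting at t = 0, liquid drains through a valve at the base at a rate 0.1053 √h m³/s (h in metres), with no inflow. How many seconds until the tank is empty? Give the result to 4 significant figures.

Unsteady balance on liquid volume: A dh/dt = −0.1053 √h.
∫ h^(−1/2) dh = −(0.1053/A) ∫ dt, giving 2√h = 2√h₀ − (0.1053/A) t.
Set h = 0: 2√h₀ = (0.1053/A) t_empty ⇒ t_empty = 2A√h₀/0.1053.
t_empty = 2·7.994·√4.161/0.1053 = 15.9880·2.03985/0.1053 = 309.717 s.

309.7 s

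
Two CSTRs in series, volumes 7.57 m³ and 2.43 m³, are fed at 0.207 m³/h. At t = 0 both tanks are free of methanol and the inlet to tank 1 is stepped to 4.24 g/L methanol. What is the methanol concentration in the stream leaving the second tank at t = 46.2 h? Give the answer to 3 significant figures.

Species balance on tank i: dCᵢ/dt = (Cᵢ₋₁ − Cᵢ)/τᵢ with τᵢ = Vᵢ/Q.
τ₁ = 7.57/0.207 = 36.570 h; τ₂ = 2.43/0.207 = 11.739 h.
Solving the cascade with C₁(0)=C₂(0)=0 gives C₂(t) = C_in[1 − (τ₁ e^(−t/τ₁) − τ₂ e^(−t/τ₂))/(τ₁ − τ₂)].
At t = 46.2: e^(−t/τ₁) = 0.28271, e^(−t/τ₂) = 0.019535.
C₂ = 4.24·[1 − (36.570·0.28271 − 11.739·0.019535)/(24.831)] = 4.24·0.59287 = 2.5138 g/L.

2.51 g/L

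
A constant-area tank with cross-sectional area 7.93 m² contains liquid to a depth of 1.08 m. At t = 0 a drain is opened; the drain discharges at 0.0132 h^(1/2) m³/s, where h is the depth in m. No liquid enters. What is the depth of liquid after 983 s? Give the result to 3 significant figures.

0.0489 m

A dh/dt = −Q_out = −0.0132 √h.
Separate and integrate: 2(√h − √h₀) = −(0.0132/A) t.
√h = √1.08 − 0.0132·983/(2·7.93) = 1.0392 − 0.81813 = 0.22110.
h = 0.22110² = 0.048884 m.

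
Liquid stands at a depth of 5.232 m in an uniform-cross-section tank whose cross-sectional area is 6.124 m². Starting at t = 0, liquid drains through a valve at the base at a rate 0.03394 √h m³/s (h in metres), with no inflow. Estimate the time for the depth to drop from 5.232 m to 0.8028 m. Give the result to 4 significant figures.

502.1 s

A dh/dt = −Q_out = −0.03394 √h.
∫ h^(−1/2) dh = −(0.03394/A) ∫ dt, giving 2√h = 2√h₀ − (0.03394/A) t.
t = 2A(√h₀ − √h)/0.03394 = 2·6.124·(√5.232 − √0.8028)/0.03394
  = 12.2480 × (2.28736 − 0.895991) / 0.03394 = 502.105 s.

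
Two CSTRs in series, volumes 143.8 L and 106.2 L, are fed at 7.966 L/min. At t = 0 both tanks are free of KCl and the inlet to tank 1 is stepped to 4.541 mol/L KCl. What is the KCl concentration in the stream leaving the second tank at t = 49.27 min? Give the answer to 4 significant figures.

Each tank obeys Vᵢ dCᵢ/dt = Q(Cᵢ₋₁ − Cᵢ), so τᵢ = Vᵢ/Q.
τ₁ = 143.8/7.966 = 18.0517 min; τ₂ = 106.2/7.966 = 13.3317 min.
Solving the cascade with C₁(0)=C₂(0)=0 gives C₂(t) = C_in[1 − (τ₁ e^(−t/τ₁) − τ₂ e^(−t/τ₂))/(τ₁ − τ₂)].
At t = 49.27: e^(−t/τ₁) = 0.0652597, e^(−t/τ₂) = 0.0248297.
C₂ = 4.541·[1 − (18.0517·0.0652597 − 13.3317·0.0248297)/(4.72006)] = 4.541·0.820547 = 3.72610 mol/L.

3.726 mol/L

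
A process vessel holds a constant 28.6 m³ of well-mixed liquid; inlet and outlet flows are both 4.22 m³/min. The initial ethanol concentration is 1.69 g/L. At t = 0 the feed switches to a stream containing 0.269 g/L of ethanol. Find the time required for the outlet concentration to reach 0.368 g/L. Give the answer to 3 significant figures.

Mass balance on the solute (V constant): V dC/dt = Q(C_in − C), so τ = V/Q = 6.7773 min.
C(t) = C_in + (C₀ − C_in) e^(−t/τ). Set C = 0.368 and solve for t:
e^(−t/τ) = (C − C_in)/(C₀ − C_in) = (0.368 − 0.269)/(1.69 − 0.269) = 0.069669
t = −τ ln(…) = 6.7773 × 2.6640 = 18.055 min.

18.1 min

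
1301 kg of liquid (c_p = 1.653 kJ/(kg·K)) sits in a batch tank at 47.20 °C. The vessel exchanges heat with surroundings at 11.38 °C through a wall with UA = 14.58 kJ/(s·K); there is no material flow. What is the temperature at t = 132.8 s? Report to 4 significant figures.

25.94 °C

Lumped-capacitance energy balance: M c_p dT/dt = UA(T_amb − T).
dT/dt = (T_ss − T)/τ with T_ss = T_amb = 11.3800 °C, τ = M c_p/UA = 1301·1.653/14.58 = 147.500 s.
Integrating: T(t) = T_ss + (T₀ − T_ss) e^(−t/τ).
T(132.8) = 11.3800 + (35.8200)·0.406432 = 25.9384 °C.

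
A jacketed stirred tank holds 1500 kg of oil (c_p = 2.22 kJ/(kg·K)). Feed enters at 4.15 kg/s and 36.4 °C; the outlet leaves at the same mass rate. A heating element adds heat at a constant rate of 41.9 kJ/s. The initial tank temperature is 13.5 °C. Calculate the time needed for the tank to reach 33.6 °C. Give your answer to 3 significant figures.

476 s

First-law balance (no shaft work): M c_p dT/dt = ṁ c_p (T_in − T) + 41.9.
τ = M/ṁ = 361.45 s; T_ss = T_in + Q̇/(ṁ c_p) = 40.948 °C.
T(t) = T_ss + (T₀ − T_ss) e^(−t/τ). Set T = 33.6:
e^(−t/τ) = (33.6 − 40.948)/(13.5 − 40.948) = 0.26770
t = −361.45 · ln(0.26770) = 476.34 s.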